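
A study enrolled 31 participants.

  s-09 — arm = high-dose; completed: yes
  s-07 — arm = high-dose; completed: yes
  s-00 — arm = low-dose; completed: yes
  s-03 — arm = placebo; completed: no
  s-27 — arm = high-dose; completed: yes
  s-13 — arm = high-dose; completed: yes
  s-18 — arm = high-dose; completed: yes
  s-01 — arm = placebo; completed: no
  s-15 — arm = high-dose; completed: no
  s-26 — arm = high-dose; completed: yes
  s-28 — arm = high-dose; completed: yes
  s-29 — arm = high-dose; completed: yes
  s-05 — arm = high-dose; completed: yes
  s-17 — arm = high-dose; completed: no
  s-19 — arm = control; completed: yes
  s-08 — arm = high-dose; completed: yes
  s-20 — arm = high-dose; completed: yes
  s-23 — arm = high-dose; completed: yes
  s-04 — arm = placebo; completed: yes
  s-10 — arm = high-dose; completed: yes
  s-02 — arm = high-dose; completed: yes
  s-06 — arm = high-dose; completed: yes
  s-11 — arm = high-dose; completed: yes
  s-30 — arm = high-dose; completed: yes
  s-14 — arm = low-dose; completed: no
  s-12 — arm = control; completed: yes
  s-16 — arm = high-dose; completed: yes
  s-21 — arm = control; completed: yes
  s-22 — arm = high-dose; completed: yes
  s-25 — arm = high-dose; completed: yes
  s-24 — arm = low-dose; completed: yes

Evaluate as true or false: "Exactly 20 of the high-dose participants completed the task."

'Exactly 20 of the high-dose participants completed the task' holds iff |A ∩ B| = 20.
|A| = 22, |A ∩ B| = 20, |A ∖ B| = 2.
|A ∩ B| = 20, so the statement is true.

True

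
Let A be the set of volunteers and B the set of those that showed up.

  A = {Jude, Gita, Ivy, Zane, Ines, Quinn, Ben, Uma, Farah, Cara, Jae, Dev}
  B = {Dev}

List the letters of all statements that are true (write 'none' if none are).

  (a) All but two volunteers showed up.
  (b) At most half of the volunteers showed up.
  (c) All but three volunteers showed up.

|A| = 12, |A ∩ B| = 1, |A ∖ B| = 11.
(a) |A ∖ B| = 2: fails.
(b) |A ∩ B| ≤ |A ∖ B|: holds.
(c) |A ∖ B| = 3: fails.

(b)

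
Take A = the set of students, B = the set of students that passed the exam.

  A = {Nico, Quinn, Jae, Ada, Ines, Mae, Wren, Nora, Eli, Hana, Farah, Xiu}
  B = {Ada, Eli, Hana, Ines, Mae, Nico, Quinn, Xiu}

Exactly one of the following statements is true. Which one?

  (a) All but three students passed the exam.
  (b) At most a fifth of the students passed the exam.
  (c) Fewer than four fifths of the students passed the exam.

(c)

|A| = 12, |A ∩ B| = 8, |A ∖ B| = 4.
(a) requires |A ∖ B| = 3: false.
(b) requires |A ∩ B| / |A| ≤ 1/5: false.
(c) requires |A ∩ B| / |A| < 4/5: true.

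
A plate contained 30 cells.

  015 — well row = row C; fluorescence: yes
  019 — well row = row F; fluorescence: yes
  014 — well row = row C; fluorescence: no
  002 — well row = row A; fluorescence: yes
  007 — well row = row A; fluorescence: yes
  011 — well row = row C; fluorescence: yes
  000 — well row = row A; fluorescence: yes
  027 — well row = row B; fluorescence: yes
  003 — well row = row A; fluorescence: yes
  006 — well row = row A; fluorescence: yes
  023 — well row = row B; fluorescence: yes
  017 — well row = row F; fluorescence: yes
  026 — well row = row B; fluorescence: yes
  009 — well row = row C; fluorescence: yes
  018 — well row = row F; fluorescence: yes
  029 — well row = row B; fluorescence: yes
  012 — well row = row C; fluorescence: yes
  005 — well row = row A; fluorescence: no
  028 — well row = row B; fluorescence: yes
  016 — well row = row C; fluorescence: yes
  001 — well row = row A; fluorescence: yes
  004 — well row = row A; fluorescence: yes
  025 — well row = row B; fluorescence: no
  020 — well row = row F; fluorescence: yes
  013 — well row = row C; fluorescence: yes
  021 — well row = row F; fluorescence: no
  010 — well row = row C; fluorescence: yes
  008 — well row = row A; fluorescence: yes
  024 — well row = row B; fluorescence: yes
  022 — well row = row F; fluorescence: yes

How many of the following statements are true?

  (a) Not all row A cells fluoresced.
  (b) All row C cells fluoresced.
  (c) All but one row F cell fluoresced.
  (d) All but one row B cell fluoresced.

3

(a) row A: |A| = 9, |A ∩ B| = 8; needs A ⊄ B (|A ∖ B| ≥ 1) — true.
(b) row C: |A| = 8, |A ∩ B| = 7; needs A ⊆ B, i.e. every element of A is in B (|A ∖ B| = 0) — false.
(c) row F: |A| = 6, |A ∩ B| = 5; needs |A ∖ B| = 1 — true.
(d) row B: |A| = 7, |A ∩ B| = 6; needs |A ∖ B| = 1 — true.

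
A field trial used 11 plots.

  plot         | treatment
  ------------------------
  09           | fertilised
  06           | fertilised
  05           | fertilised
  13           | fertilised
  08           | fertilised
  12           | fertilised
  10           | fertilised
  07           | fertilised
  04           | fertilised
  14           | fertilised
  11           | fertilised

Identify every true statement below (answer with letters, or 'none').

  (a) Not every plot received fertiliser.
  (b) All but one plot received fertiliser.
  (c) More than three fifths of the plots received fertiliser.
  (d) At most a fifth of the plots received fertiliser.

|A| = 11, |A ∩ B| = 11, |A ∖ B| = 0.
(a) A ⊄ B (|A ∖ B| ≥ 1): fails.
(b) |A ∖ B| = 1: fails.
(c) |A ∩ B| / |A| > 3/5: holds.
(d) |A ∩ B| / |A| ≤ 1/5: fails.

(c)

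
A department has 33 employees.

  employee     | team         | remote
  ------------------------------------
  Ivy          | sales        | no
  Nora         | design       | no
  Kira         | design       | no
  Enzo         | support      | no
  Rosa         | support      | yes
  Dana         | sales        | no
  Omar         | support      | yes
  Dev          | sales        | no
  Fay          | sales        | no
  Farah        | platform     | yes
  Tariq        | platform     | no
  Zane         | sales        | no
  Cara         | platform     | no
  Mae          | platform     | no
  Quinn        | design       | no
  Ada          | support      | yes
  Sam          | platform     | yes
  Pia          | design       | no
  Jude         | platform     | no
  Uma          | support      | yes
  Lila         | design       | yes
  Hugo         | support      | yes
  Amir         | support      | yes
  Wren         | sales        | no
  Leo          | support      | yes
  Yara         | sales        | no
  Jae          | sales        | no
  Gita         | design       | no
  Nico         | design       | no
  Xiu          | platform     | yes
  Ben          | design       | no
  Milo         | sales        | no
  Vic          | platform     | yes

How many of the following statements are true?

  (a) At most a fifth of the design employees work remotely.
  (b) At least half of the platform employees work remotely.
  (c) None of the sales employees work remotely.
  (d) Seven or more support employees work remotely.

(a) design: |A| = 8, |A ∩ B| = 1; needs |A ∩ B| / |A| ≤ 1/5 — true.
(b) platform: |A| = 8, |A ∩ B| = 4; needs |A ∩ B| ≥ |A ∖ B| — true.
(c) sales: |A| = 9, |A ∩ B| = 0; needs A ∩ B = ∅ (|A ∩ B| = 0) — true.
(d) support: |A| = 8, |A ∩ B| = 7; needs |A ∩ B| ≥ 7 — true.

4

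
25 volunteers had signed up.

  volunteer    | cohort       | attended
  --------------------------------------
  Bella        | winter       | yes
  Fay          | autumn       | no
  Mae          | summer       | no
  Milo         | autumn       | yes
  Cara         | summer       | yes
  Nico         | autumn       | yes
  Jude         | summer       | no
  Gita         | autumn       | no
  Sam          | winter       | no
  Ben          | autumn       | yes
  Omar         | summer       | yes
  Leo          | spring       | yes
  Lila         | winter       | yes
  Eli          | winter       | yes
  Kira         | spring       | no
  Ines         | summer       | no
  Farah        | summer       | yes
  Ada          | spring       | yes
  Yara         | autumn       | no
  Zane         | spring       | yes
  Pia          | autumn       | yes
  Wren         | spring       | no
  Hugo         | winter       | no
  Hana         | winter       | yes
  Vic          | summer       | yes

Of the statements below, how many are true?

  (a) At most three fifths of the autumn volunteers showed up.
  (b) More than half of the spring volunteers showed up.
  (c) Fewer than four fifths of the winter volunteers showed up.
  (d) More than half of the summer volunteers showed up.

(a) autumn: |A| = 7, |A ∩ B| = 4; needs |A ∩ B| / |A| ≤ 3/5 — true.
(b) spring: |A| = 5, |A ∩ B| = 3; needs |A ∩ B| > |A ∖ B| — true.
(c) winter: |A| = 6, |A ∩ B| = 4; needs |A ∩ B| / |A| < 4/5 — true.
(d) summer: |A| = 7, |A ∩ B| = 4; needs |A ∩ B| > |A ∖ B| — true.

4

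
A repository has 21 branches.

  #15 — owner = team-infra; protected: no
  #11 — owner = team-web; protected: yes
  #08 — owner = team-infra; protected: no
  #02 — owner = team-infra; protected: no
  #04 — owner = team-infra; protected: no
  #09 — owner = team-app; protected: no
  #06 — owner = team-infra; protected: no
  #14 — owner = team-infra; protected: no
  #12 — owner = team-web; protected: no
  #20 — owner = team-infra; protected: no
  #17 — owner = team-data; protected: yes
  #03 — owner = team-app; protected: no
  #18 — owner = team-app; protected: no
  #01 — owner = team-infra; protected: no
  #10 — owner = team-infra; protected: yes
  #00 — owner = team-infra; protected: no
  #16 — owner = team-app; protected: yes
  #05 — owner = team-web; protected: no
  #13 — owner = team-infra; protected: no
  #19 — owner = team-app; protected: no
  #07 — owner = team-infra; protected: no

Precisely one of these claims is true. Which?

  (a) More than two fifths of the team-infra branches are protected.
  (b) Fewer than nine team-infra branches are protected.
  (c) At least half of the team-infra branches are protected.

(b)

|A| = 12, |A ∩ B| = 1, |A ∖ B| = 11.
(a) requires |A ∩ B| / |A| > 2/5: false.
(b) requires |A ∩ B| < 9: true.
(c) requires |A ∩ B| ≥ |A ∖ B|: false.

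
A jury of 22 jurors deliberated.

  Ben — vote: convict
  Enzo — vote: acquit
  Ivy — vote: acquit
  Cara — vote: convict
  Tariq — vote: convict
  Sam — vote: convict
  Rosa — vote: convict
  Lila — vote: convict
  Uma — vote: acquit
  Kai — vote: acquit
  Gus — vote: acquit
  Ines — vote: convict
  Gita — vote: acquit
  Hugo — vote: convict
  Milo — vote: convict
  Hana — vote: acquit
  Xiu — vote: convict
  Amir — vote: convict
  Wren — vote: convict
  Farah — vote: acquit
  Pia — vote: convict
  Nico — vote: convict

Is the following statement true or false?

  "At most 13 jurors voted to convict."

'At most 13 jurors voted to convict' holds iff |A ∩ B| ≤ 13.
|A| = 22, |A ∩ B| = 14, |A ∖ B| = 8.
|A ∩ B| = 14, so the statement is false.

False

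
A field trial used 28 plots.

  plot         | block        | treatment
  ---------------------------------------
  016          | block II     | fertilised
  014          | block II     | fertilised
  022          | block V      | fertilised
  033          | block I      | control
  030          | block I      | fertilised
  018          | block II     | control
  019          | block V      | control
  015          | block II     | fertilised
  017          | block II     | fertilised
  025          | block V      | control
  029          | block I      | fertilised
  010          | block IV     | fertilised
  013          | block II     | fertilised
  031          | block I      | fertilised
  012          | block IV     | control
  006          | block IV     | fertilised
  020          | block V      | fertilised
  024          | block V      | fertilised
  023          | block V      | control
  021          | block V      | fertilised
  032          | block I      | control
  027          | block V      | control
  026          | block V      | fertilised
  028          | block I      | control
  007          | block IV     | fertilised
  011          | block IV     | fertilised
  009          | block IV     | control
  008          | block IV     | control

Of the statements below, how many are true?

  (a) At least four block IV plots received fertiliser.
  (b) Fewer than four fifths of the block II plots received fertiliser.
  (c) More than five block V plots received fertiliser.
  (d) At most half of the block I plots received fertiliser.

(a) block IV: |A| = 7, |A ∩ B| = 4; needs |A ∩ B| ≥ 4 — true.
(b) block II: |A| = 6, |A ∩ B| = 5; needs |A ∩ B| / |A| < 4/5 — false.
(c) block V: |A| = 9, |A ∩ B| = 5; needs |A ∩ B| > 5 — false.
(d) block I: |A| = 6, |A ∩ B| = 3; needs |A ∩ B| ≤ |A ∖ B| — true.

2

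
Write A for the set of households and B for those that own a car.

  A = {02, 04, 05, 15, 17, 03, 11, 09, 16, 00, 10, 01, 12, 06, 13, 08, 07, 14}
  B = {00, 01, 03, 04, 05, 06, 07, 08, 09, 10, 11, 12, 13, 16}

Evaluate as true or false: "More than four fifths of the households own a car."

False

The determiner here denotes the relation: |A ∩ B| / |A| > 4/5.
|A| = 18, |A ∩ B| = 14, |A ∖ B| = 4.
|A ∩ B|/|A| = 14/18, so the statement is false.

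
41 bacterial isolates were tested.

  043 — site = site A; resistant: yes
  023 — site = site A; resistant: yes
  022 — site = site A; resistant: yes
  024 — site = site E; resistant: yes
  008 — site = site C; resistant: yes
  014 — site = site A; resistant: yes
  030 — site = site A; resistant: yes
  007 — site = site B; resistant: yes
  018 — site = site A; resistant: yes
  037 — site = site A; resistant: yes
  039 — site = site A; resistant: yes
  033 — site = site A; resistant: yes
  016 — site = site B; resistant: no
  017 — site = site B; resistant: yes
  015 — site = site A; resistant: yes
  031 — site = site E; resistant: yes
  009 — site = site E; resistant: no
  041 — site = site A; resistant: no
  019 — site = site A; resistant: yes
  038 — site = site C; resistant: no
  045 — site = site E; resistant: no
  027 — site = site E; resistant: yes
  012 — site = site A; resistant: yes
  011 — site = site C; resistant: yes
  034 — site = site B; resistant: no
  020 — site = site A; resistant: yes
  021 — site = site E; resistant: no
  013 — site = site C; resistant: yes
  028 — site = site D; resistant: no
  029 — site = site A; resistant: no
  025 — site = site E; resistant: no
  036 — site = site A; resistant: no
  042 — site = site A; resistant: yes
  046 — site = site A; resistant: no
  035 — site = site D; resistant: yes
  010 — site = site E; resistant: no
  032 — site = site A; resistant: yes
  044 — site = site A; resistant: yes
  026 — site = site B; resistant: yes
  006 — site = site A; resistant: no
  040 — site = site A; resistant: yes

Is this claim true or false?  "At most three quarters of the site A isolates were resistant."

Truth condition: |A ∩ B| / |A| ≤ 3/4.
|A| = 22, |A ∩ B| = 17, |A ∖ B| = 5.
|A ∩ B|/|A| = 17/22, so the statement is false.

False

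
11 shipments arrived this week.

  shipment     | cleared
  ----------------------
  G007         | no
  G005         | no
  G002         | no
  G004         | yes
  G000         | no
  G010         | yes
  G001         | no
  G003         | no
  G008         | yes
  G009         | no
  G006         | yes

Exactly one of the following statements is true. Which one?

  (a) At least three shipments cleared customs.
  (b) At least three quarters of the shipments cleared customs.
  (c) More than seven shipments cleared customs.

(a)

|A| = 11, |A ∩ B| = 4, |A ∖ B| = 7.
(a) requires |A ∩ B| ≥ 3: true.
(b) requires |A ∩ B| / |A| ≥ 3/4: false.
(c) requires |A ∩ B| > 7: false.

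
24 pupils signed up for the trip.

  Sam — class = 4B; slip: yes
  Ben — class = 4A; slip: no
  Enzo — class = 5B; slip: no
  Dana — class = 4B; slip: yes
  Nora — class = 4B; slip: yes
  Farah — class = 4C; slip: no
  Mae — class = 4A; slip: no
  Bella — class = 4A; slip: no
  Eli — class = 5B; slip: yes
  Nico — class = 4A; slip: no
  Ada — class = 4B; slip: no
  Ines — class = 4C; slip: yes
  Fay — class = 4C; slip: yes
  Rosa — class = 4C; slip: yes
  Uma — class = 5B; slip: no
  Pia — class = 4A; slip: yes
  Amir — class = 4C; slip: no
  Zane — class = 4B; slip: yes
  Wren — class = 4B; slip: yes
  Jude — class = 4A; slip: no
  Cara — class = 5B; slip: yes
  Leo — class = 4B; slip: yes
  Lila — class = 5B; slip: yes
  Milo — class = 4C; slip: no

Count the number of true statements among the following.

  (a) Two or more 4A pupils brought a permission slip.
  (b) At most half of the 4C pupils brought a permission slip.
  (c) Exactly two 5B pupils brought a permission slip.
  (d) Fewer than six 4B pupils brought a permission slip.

(a) 4A: |A| = 6, |A ∩ B| = 1; needs |A ∩ B| ≥ 2 — false.
(b) 4C: |A| = 6, |A ∩ B| = 3; needs |A ∩ B| ≤ |A ∖ B| — true.
(c) 5B: |A| = 5, |A ∩ B| = 3; needs |A ∩ B| = 2 — false.
(d) 4B: |A| = 7, |A ∩ B| = 6; needs |A ∩ B| < 6 — false.

1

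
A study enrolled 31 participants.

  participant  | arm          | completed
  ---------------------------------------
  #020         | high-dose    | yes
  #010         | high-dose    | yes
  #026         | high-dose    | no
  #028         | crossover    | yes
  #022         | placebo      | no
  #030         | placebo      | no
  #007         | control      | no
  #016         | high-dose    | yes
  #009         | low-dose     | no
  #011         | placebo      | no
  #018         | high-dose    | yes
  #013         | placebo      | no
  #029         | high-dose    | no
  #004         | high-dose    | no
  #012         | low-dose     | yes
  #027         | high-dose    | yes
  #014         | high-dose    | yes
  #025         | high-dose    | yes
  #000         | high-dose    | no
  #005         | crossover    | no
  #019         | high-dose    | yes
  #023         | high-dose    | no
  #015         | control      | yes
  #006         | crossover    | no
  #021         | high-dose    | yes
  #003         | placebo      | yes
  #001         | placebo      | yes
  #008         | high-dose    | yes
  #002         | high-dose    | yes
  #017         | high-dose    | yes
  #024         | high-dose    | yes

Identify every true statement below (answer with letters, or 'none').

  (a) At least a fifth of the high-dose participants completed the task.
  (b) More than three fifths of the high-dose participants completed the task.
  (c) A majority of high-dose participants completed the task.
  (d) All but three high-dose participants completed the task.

|A| = 18, |A ∩ B| = 13, |A ∖ B| = 5.
(a) |A ∩ B| / |A| ≥ 1/5: holds.
(b) |A ∩ B| / |A| > 3/5: holds.
(c) |A ∩ B| > |A ∖ B|: holds.
(d) |A ∖ B| = 3: fails.

(a), (b), (c)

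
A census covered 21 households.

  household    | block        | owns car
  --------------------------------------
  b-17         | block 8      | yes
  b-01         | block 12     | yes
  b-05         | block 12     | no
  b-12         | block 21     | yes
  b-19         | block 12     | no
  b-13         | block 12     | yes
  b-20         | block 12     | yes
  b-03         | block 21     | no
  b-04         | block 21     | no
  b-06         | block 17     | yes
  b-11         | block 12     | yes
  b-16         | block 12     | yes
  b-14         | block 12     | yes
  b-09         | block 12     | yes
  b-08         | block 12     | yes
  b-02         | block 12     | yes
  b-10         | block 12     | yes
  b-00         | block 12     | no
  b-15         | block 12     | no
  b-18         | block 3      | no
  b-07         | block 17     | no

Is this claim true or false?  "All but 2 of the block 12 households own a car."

'All but 2 of the block 12 households own a car' holds iff |A ∖ B| = 2.
A (the restrictor) = {b-01, b-05, b-19, b-13, b-20, b-11, b-16, b-14, b-09, b-08, b-02, b-10, b-00, b-15}, |A| = 14.
A ∖ B = {b-05, b-19, b-00, b-15}, so |A ∖ B| = 4.
|A ∖ B| = 4, so the statement is false.

False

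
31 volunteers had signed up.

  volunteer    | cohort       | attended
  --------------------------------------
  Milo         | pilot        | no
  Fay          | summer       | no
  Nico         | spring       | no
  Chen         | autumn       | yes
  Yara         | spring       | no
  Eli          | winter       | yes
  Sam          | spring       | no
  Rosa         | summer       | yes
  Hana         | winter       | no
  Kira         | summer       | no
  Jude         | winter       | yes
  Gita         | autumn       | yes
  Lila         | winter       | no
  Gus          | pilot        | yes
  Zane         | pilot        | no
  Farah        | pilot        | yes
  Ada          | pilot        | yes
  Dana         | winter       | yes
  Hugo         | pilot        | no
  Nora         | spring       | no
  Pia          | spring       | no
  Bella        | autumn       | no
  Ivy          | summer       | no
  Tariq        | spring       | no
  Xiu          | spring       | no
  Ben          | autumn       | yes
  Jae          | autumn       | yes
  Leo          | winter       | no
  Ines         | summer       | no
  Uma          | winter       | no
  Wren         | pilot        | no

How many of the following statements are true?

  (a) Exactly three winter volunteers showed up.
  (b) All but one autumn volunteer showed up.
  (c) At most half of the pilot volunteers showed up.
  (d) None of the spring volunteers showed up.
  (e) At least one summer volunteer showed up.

5

(a) winter: |A| = 7, |A ∩ B| = 3; needs |A ∩ B| = 3 — true.
(b) autumn: |A| = 5, |A ∩ B| = 4; needs |A ∖ B| = 1 — true.
(c) pilot: |A| = 7, |A ∩ B| = 3; needs |A ∩ B| ≤ |A ∖ B| — true.
(d) spring: |A| = 7, |A ∩ B| = 0; needs A ∩ B = ∅ (|A ∩ B| = 0) — true.
(e) summer: |A| = 5, |A ∩ B| = 1; needs A ∩ B ≠ ∅ (|A ∩ B| ≥ 1) — true.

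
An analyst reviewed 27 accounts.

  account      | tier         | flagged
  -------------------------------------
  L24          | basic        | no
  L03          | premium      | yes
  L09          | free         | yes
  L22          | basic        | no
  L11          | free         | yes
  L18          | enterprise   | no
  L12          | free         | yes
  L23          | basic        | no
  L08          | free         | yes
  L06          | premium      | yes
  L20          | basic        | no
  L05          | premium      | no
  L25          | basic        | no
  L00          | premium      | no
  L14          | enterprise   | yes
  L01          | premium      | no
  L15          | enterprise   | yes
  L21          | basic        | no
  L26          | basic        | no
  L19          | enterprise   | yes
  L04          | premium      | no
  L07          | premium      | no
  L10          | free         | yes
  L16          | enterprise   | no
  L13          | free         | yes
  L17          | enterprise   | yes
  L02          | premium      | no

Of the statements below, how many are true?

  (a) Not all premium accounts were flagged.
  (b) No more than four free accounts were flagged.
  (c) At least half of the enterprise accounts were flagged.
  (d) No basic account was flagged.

3

(a) premium: |A| = 8, |A ∩ B| = 2; needs A ⊄ B (|A ∖ B| ≥ 1) — true.
(b) free: |A| = 6, |A ∩ B| = 6; needs |A ∩ B| ≤ 4 — false.
(c) enterprise: |A| = 6, |A ∩ B| = 4; needs |A ∩ B| ≥ |A ∖ B| — true.
(d) basic: |A| = 7, |A ∩ B| = 0; needs A ∩ B = ∅ (|A ∩ B| = 0) — true.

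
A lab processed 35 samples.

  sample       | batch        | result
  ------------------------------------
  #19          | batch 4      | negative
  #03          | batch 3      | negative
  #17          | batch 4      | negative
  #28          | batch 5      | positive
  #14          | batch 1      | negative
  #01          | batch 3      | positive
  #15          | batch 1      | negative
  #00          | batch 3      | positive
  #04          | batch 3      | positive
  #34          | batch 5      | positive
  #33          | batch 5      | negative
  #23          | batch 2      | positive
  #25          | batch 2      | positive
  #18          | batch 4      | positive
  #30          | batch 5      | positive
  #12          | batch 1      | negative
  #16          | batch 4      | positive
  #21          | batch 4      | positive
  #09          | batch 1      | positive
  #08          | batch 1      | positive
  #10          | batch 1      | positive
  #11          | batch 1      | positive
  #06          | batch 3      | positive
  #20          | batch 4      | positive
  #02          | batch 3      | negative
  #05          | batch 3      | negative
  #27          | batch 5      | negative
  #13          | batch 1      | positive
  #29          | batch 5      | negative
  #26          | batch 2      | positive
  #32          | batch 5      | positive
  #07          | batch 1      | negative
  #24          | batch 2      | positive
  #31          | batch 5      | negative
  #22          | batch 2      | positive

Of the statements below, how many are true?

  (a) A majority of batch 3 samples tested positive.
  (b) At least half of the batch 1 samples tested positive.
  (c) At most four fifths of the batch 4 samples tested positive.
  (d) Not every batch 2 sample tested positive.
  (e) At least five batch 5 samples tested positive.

(a) batch 3: |A| = 7, |A ∩ B| = 4; needs |A ∩ B| > |A ∖ B| — true.
(b) batch 1: |A| = 9, |A ∩ B| = 5; needs |A ∩ B| ≥ |A ∖ B| — true.
(c) batch 4: |A| = 6, |A ∩ B| = 4; needs |A ∩ B| / |A| ≤ 4/5 — true.
(d) batch 2: |A| = 5, |A ∩ B| = 5; needs A ⊄ B (|A ∖ B| ≥ 1) — false.
(e) batch 5: |A| = 8, |A ∩ B| = 4; needs |A ∩ B| ≥ 5 — false.

3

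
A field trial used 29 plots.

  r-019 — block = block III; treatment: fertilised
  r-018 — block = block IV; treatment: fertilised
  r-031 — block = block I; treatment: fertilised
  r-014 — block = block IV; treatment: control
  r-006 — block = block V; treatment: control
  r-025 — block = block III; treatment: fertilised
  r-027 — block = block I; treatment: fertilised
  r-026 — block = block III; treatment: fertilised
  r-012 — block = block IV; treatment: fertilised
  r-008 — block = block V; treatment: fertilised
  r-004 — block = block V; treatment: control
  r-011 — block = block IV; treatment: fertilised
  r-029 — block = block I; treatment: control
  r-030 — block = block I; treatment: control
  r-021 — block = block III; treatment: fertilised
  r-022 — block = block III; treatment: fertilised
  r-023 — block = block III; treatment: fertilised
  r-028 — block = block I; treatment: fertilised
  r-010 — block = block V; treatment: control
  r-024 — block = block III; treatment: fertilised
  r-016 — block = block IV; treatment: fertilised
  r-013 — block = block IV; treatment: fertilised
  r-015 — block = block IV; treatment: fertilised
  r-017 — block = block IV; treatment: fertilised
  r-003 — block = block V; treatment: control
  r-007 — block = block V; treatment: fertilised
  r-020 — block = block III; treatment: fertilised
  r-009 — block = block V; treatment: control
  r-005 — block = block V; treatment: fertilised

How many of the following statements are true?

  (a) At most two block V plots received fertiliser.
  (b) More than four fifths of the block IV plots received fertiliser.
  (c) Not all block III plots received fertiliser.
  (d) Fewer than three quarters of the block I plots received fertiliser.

(a) block V: |A| = 8, |A ∩ B| = 3; needs |A ∩ B| ≤ 2 — false.
(b) block IV: |A| = 8, |A ∩ B| = 7; needs |A ∩ B| / |A| > 4/5 — true.
(c) block III: |A| = 8, |A ∩ B| = 8; needs A ⊄ B (|A ∖ B| ≥ 1) — false.
(d) block I: |A| = 5, |A ∩ B| = 3; needs |A ∩ B| / |A| < 3/4 — true.

2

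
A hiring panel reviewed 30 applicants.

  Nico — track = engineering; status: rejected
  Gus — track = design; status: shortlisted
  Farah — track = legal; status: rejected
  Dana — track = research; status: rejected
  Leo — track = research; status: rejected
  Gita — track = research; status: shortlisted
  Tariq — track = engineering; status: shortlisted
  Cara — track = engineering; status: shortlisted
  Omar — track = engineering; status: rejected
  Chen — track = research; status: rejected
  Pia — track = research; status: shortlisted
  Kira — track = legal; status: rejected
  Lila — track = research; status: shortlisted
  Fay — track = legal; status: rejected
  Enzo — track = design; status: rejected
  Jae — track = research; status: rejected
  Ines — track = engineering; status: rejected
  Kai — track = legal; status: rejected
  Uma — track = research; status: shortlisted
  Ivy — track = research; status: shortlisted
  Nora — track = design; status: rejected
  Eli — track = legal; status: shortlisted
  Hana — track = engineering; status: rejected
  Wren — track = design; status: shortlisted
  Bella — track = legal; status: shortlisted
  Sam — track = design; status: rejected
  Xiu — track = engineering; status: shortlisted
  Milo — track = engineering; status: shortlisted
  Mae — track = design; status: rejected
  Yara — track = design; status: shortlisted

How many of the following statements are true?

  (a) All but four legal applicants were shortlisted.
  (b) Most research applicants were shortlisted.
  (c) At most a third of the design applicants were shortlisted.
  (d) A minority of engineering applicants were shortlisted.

2

(a) legal: |A| = 6, |A ∩ B| = 2; needs |A ∖ B| = 4 — true.
(b) research: |A| = 9, |A ∩ B| = 5; needs |A ∩ B| > |A ∖ B| — true.
(c) design: |A| = 7, |A ∩ B| = 3; needs |A ∩ B| / |A| ≤ 1/3 — false.
(d) engineering: |A| = 8, |A ∩ B| = 4; needs |A ∩ B| < |A ∖ B| — false.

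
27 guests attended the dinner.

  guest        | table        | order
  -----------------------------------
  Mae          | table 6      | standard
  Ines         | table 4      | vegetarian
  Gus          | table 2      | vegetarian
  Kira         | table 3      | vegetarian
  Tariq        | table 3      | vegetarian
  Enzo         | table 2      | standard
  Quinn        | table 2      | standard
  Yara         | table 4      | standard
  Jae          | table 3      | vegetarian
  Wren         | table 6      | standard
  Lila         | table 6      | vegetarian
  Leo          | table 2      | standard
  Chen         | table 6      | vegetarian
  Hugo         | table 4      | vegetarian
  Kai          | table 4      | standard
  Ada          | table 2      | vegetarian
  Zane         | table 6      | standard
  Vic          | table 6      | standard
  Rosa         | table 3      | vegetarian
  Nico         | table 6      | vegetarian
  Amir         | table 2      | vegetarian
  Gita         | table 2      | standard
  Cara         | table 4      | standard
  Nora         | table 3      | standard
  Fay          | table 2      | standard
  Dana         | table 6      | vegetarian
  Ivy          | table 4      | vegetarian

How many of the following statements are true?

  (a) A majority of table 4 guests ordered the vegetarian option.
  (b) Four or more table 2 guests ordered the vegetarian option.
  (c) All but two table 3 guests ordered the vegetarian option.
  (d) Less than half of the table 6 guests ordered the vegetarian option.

(a) table 4: |A| = 6, |A ∩ B| = 3; needs |A ∩ B| > |A ∖ B| — false.
(b) table 2: |A| = 8, |A ∩ B| = 3; needs |A ∩ B| ≥ 4 — false.
(c) table 3: |A| = 5, |A ∩ B| = 4; needs |A ∖ B| = 2 — false.
(d) table 6: |A| = 8, |A ∩ B| = 4; needs |A ∩ B| < |A ∖ B| — false.

0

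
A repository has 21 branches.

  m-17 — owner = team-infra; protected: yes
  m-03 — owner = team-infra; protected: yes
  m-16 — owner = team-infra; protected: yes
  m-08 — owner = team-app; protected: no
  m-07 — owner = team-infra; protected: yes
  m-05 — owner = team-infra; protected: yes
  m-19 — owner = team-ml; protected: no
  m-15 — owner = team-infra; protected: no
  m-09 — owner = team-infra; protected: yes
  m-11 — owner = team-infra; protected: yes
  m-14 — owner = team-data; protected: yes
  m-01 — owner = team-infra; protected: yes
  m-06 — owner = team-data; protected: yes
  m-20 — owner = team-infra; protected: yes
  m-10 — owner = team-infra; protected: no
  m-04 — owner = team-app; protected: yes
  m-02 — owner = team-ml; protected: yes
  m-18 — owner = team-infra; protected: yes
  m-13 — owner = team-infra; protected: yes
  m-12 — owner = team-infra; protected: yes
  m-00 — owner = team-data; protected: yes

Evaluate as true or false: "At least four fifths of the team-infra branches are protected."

The determiner here denotes the relation: |A ∩ B| / |A| ≥ 4/5.
A (the restrictor) = {m-17, m-03, m-16, m-07, m-05, m-15, m-09, m-11, m-01, m-20, m-10, m-18, m-13, m-12}, |A| = 14.
A ∩ B = {m-17, m-03, m-16, m-07, m-05, m-09, m-11, m-01, m-20, m-18, m-13, m-12}, so |A ∩ B| = 12.
A ∖ B = {m-15, m-10}, so |A ∖ B| = 2.
|A ∩ B|/|A| = 12/14, so the statement is true.

True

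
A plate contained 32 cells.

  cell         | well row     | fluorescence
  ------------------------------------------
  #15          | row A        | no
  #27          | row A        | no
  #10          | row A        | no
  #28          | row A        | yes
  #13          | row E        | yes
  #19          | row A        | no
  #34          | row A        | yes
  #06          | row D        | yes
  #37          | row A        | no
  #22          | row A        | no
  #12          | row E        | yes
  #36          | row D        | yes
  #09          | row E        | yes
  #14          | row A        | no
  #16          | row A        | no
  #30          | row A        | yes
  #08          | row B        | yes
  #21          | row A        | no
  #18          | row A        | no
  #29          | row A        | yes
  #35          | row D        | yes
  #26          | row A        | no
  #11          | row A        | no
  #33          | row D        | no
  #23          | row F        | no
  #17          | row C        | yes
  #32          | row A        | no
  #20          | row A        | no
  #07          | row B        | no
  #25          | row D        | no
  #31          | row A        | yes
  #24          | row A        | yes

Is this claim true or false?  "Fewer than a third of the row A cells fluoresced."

'Fewer than a third of the row A cells fluoresced' holds iff |A ∩ B| / |A| < 1/3.
|A| = 20, |A ∩ B| = 6, |A ∖ B| = 14.
|A ∩ B|/|A| = 6/20, so the statement is true.

True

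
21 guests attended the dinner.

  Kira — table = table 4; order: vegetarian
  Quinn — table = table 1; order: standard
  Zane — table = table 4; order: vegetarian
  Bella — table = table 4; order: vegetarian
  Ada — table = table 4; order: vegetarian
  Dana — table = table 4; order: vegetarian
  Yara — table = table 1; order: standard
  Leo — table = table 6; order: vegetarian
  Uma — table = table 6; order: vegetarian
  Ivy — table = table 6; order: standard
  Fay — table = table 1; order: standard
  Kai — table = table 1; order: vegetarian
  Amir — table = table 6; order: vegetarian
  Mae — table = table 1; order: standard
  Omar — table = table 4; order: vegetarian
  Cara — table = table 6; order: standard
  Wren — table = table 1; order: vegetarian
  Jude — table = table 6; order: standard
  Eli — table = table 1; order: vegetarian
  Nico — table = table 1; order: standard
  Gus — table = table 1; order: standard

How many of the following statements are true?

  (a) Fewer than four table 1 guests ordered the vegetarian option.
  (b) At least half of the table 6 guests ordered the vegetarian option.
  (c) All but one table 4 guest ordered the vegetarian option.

2

(a) table 1: |A| = 9, |A ∩ B| = 3; needs |A ∩ B| < 4 — true.
(b) table 6: |A| = 6, |A ∩ B| = 3; needs |A ∩ B| ≥ |A ∖ B| — true.
(c) table 4: |A| = 6, |A ∩ B| = 6; needs |A ∖ B| = 1 — false.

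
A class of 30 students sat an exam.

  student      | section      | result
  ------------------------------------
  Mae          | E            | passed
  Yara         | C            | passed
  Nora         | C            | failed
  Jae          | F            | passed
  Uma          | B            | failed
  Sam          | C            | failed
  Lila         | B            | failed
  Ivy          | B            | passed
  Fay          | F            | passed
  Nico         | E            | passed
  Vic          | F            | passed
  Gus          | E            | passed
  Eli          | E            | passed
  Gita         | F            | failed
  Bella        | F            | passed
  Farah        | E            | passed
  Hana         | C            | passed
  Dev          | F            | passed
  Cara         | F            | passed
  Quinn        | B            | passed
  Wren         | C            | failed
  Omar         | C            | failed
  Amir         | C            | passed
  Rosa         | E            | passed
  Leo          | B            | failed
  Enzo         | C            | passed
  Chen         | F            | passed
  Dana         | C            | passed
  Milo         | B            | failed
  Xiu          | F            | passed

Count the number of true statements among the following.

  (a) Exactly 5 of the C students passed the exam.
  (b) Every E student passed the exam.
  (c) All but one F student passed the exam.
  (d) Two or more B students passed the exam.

(a) C: |A| = 9, |A ∩ B| = 5; needs |A ∩ B| = 5 — true.
(b) E: |A| = 6, |A ∩ B| = 6; needs A ⊆ B, i.e. every element of A is in B (|A ∖ B| = 0) — true.
(c) F: |A| = 9, |A ∩ B| = 8; needs |A ∖ B| = 1 — true.
(d) B: |A| = 6, |A ∩ B| = 2; needs |A ∩ B| ≥ 2 — true.

4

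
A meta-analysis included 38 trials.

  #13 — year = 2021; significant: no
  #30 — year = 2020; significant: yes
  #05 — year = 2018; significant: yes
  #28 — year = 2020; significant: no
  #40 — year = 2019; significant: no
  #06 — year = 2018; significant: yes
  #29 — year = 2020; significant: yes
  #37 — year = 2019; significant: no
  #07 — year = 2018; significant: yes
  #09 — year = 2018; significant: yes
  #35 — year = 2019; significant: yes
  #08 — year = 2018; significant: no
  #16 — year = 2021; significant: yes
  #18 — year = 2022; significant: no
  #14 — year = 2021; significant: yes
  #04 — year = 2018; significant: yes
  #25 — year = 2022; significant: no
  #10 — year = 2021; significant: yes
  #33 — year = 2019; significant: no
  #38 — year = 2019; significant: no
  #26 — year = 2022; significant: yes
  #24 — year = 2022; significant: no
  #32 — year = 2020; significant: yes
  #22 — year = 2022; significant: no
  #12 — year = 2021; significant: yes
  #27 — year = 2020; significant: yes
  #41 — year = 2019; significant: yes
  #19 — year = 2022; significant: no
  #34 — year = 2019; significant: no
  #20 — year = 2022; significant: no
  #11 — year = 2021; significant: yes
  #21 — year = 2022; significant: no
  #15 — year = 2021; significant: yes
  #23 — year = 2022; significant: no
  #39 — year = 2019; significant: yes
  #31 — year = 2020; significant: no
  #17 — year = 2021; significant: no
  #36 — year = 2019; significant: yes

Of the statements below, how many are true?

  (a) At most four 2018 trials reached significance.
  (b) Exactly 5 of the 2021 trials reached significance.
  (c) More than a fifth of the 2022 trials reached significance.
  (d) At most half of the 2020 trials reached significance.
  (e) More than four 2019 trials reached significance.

(a) 2018: |A| = 6, |A ∩ B| = 5; needs |A ∩ B| ≤ 4 — false.
(b) 2021: |A| = 8, |A ∩ B| = 6; needs |A ∩ B| = 5 — false.
(c) 2022: |A| = 9, |A ∩ B| = 1; needs |A ∩ B| / |A| > 1/5 — false.
(d) 2020: |A| = 6, |A ∩ B| = 4; needs |A ∩ B| ≤ |A ∖ B| — false.
(e) 2019: |A| = 9, |A ∩ B| = 4; needs |A ∩ B| > 4 — false.

0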